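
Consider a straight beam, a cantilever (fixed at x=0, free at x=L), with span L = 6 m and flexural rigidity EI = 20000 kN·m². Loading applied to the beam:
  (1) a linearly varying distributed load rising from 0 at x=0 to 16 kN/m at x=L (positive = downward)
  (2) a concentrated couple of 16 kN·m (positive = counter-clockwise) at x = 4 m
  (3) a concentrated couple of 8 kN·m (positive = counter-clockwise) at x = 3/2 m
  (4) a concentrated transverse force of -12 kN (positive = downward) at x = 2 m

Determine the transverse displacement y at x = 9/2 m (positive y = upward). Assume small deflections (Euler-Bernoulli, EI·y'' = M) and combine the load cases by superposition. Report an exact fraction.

Load 1 — triangular load w₀=16 kN/m (0→w₀ over full span):
  y_1 = (w₀Lx³/12-w₀L²x²/6-w₀x⁵/(120L))/EI = (16·6·(9/2)³/12-16·6²·(9/2)²/6-16·(9/2)⁵/(120·6))/20000 = -200961/3200000 m
Load 2 — applied couple M₀=16 kN·m at a=4 m (b=L-a=2):
  y_2 = M₀a(2x-a)/(2EI)  [x>a] = 16·4·(2·(9/2)-4)/(2·20000) = 1/125 m
Load 3 — applied couple M₀=8 kN·m at a=3/2 m (b=L-a=9/2):
  y_3 = M₀a(2x-a)/(2EI)  [x>a] = 8·(3/2)·(2·(9/2)-(3/2))/(2·20000) = 9/4000 m
Load 4 — point force P=-12 kN at a=2 m (b=L-a=4):
  y_4 = -Pa²(3x-a)/(6EI)  [x>a] = -(-12)·2²·(3·(9/2)-2)/(6·20000) = 23/5000 m
Superposition: y = Σ y_i = -153441/3200000 m ≈ -0.047950 m

y(9/2) = -153441/3200000 m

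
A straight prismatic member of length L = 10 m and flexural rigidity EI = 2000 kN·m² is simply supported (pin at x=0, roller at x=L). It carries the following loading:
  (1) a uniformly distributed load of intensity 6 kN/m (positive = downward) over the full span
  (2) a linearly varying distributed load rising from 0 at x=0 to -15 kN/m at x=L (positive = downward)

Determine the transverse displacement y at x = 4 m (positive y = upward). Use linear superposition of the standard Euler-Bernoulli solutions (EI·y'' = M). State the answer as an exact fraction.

Load 1 — uniform load w=6 kN/m over full span:
  y_1 = -wx(L³-2Lx²+x³)/(24EI) = -6·4·(10³-2·10·4²+4³)/(24·2000) = -93/250 m
Load 2 — triangular load w₀=-15 kN/m (0→w₀ over full span):
  y_2 = -w₀x(7L⁴-10L²x²+3x⁴)/(360LEI) = -(-15)·4·(7·10⁴-10·10²·4²+3·4⁴)/(360·10·2000) = 1141/2500 m
Superposition: y = Σ y_i = 211/2500 m ≈ 0.084400 m

y(4) = 211/2500 m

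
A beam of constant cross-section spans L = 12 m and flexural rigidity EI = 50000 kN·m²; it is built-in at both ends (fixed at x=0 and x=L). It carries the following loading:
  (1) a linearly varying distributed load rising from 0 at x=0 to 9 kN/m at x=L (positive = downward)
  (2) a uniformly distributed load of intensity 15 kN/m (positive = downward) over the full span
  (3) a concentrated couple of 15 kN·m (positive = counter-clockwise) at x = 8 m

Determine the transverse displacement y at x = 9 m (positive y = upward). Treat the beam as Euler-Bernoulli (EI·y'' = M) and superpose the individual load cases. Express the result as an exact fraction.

Load 1 — triangular load w₀=9 kN/m (0→w₀ over full span):
  y_1 = -w₀x²(L-x)²(x+2L)/(120LEI) = -9·9²·(12-9)²·(9+2·12)/(120·12·50000) = -24057/8000000 m
Load 2 — uniform load w=15 kN/m over full span:
  y_2 = -wx²(L-x)²/(24EI) = -15·9²·(12-9)²/(24·50000) = -729/80000 m
Load 3 — applied couple M₀=15 kN·m at a=8 m (b=L-a=4):
  y_3 = (R_Ax³/6 - M_Ax²/2 - M₀(x-a)²/2)/EI  [x>a] with R_A=5/3, M_A=5 = ((5/3)·9³/6 - 5·9²/2 - 15·(9-8)²/2)/50000 = -3/20000 m
Superposition: y = Σ y_i = -98157/8000000 m ≈ -0.012270 m

y(9) = -98157/8000000 m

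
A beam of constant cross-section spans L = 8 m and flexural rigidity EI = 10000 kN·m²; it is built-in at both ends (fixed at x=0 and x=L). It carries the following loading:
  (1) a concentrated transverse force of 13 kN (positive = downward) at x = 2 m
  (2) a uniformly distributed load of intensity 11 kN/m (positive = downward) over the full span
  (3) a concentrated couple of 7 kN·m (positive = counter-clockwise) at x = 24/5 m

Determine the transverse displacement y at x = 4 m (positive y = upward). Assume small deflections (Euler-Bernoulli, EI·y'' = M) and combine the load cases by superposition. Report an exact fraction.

Load 1 — point force P=13 kN at a=2 m (b=L-a=6):
  y_1 = -Pa²(L-x)²(3bL-(3b+a)(L-x))/(6L³EI)  [x>a] = -13·2²·(8-4)²·(3·6·8-(3·6+2)·(8-4))/(6·8³·10000) = -13/7500 m
Load 2 — uniform load w=11 kN/m over full span:
  y_2 = -wx²(L-x)²/(24EI) = -11·4²·(8-4)²/(24·10000) = -22/1875 m
Load 3 — applied couple M₀=7 kN·m at a=24/5 m (b=L-a=16/5):
  y_3 = (R_Ax³/6 - M_Ax²/2)/EI  [x≤a] with R_A=63/50, M_A=56/25 = ((63/50)·4³/6 - (56/25)·4²/2)/10000 = -7/15625 m
Superposition: y = Σ y_i = -2609/187500 m ≈ -0.013915 m

y(4) = -2609/187500 m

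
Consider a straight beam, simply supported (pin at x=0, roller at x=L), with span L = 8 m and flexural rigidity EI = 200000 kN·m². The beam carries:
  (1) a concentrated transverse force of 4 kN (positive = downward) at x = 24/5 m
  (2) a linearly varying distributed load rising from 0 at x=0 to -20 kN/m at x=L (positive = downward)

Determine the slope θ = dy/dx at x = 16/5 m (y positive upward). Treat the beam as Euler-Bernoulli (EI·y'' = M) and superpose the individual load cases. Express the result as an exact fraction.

Load 1 — point force P=4 kN at a=24/5 m (b=L-a=16/5):
  θ_1 = -Pb(L²-b²-3x²)/(6LEI)  [x≤a] = -4·(16/5)·(8²-(16/5)²-3·(16/5)²)/(6·8·200000) = -12/390625 rad
Load 2 — triangular load w₀=-20 kN/m (0→w₀ over full span):
  θ_2 = -w₀(7L⁴-30L²x²+15x⁴)/(360LEI) = -(-20)·(7·8⁴-30·8²·(16/5)²+15·(16/5)⁴)/(360·8·200000) = 1292/3515625 rad
Superposition: θ = Σ θ_i = 1184/3515625 rad ≈ 0.000337 rad

θ(16/5) = 1184/3515625 rad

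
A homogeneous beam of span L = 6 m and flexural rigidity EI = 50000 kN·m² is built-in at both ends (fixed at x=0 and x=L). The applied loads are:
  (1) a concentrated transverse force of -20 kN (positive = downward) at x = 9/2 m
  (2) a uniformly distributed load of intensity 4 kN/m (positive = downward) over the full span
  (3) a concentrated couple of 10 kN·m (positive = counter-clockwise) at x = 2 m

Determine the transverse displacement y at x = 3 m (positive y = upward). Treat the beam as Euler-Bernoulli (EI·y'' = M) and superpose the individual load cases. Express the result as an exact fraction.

y(3) = 11/200000 m

Load 1 — point force P=-20 kN at a=9/2 m (b=L-a=3/2):
  y_1 = -Pb²x²(3aL-(3a+b)x)/(6L³EI)  [x≤a] = -(-20)·(3/2)²·3²·(3·(9/2)·6-(3·(9/2)+(3/2))·3)/(6·6³·50000) = 9/40000 m
Load 2 — uniform load w=4 kN/m over full span:
  y_2 = -wx²(L-x)²/(24EI) = -4·3²·(6-3)²/(24·50000) = -27/100000 m
Load 3 — applied couple M₀=10 kN·m at a=2 m (b=L-a=4):
  y_3 = (R_Ax³/6 - M_Ax²/2 - M₀(x-a)²/2)/EI  [x>a] with R_A=20/9, M_A=0 = ((20/9)·3³/6 - 0·3²/2 - 10·(3-2)²/2)/50000 = 1/10000 m
Superposition: y = Σ y_i = 11/200000 m ≈ 0.000055 m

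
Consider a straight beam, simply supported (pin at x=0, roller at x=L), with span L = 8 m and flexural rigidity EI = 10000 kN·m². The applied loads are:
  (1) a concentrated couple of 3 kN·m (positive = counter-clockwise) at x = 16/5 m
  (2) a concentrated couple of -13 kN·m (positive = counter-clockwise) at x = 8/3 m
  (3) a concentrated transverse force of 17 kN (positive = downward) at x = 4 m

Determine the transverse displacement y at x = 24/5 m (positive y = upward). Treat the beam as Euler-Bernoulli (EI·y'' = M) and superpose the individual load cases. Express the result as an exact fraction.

y(24/5) = -13688/703125 m

Load 1 — applied couple M₀=3 kN·m at a=16/5 m (b=L-a=24/5):
  y_1 = (M₀x³/(6L)-M₀(x-a)²/2+C₁x)/EI  [x>a] with C₁=M₀(3b²-L²)/(6L)=8/25 = (3·(24/5)³/(6·8)-3·((24/5)-(16/5))²/2+(8/25)·(24/5))/10000 = 36/78125 m
Load 2 — applied couple M₀=-13 kN·m at a=8/3 m (b=L-a=16/3):
  y_2 = (M₀x³/(6L)-M₀(x-a)²/2+C₁x)/EI  [x>a] with C₁=M₀(3b²-L²)/(6L)=-52/9 = ((-13)·(24/5)³/(6·8)-(-13)·((24/5)-(8/3))²/2+(-52/9)·(24/5))/10000 = -1976/703125 m
Load 3 — point force P=17 kN at a=4 m (b=L-a=4):
  y_3 = -Pa(L-x)(2Lx-a²-x²)/(6LEI)  [x>a] = -17·4·(8-(24/5))·(2·8·(24/5)-4²-(24/5)²)/(6·8·10000) = -4012/234375 m
Superposition: y = Σ y_i = -13688/703125 m ≈ -0.019467 m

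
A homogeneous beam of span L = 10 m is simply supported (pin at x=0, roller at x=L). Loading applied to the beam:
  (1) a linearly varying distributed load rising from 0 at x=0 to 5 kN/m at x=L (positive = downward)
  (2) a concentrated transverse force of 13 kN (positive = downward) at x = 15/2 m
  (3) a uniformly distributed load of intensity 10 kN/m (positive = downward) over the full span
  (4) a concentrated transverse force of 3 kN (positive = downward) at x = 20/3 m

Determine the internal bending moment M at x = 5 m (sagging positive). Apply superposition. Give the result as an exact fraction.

Load 1 — triangular load w₀=5 kN/m (0→w₀ over full span):
  M_1 = w₀Lx/6 - w₀x³/(6L) = 5·10·5/6 - 5·5³/(6·10) = 125/4 kN·m
Load 2 — point force P=13 kN at a=15/2 m (b=L-a=5/2):
  M_2 = Pbx/L  [x≤a] = 13·(5/2)·5/10 = 65/4 kN·m
Load 3 — uniform load w=10 kN/m over full span:
  M_3 = wx(L-x)/2 = 10·5·(10-5)/2 = 125 kN·m
Load 4 — point force P=3 kN at a=20/3 m (b=L-a=10/3):
  M_4 = Pbx/L  [x≤a] = 3·(10/3)·5/10 = 5 kN·m
Superposition: M = Σ M_i = 355/2 kN·m ≈ 177.500000 kN·m

M(5) = 355/2 kN·m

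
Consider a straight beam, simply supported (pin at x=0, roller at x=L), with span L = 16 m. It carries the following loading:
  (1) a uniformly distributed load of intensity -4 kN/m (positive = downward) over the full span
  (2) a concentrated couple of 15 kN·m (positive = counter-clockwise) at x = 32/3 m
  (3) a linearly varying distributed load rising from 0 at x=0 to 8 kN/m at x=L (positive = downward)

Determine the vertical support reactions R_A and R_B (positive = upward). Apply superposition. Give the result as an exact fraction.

Load 1 — uniform load w=-4 kN/m over full span:
  R_A = wL/2 = (-4)·16/2 = -32 kN
  R_B = wL/2 = (-4)·16/2 = -32 kN
Load 2 — applied couple M₀=15 kN·m at a=32/3 m (b=L-a=16/3):
  R_A = M₀/L = 15/16 kN
  R_B = -M₀/L = -15/16 kN
Load 3 — triangular load w₀=8 kN/m (0→w₀ over full span):
  R_A = w₀L/6 = 8·16/6 = 64/3 kN
  R_B = w₀L/3 = 8·16/3 = 128/3 kN
Superposition: R_A = -467/48 kN, R_B = 467/48 kN

R_A = -467/48 kN, R_B = 467/48 kN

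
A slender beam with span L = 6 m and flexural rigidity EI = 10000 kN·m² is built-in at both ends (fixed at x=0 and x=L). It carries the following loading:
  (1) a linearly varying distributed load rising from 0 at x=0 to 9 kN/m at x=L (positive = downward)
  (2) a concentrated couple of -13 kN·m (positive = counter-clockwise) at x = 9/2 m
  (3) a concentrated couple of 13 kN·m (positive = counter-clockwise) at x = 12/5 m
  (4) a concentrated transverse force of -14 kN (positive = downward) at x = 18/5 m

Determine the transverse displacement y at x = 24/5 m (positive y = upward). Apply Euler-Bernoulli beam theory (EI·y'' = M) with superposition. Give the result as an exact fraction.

y(24/5) = 460341/1250000000 m

Load 1 — triangular load w₀=9 kN/m (0→w₀ over full span):
  y_1 = -w₀x²(L-x)²(x+2L)/(120LEI) = -9·(24/5)²·(6-(24/5))²·((24/5)+2·6)/(120·6·10000) = -6804/9765625 m
Load 2 — applied couple M₀=-13 kN·m at a=9/2 m (b=L-a=3/2):
  y_2 = (R_Ax³/6 - M_Ax²/2 - M₀(x-a)²/2)/EI  [x>a] with R_A=-39/16, M_A=-65/16 = ((-39/16)·(24/5)³/6 - (-65/16)·(24/5)²/2 - (-13)·((24/5)-(9/2))²/2)/10000 = 2457/10000000 m
Load 3 — applied couple M₀=13 kN·m at a=12/5 m (b=L-a=18/5):
  y_3 = (R_Ax³/6 - M_Ax²/2 - M₀(x-a)²/2)/EI  [x>a] with R_A=78/25, M_A=39/25 = ((78/25)·(24/5)³/6 - (39/25)·(24/5)²/2 - 13·((24/5)-(12/5))²/2)/10000 = 819/3906250 m
Load 4 — point force P=-14 kN at a=18/5 m (b=L-a=12/5):
  y_4 = -Pa²(L-x)²(3bL-(3b+a)(L-x))/(6L³EI)  [x>a] = -(-14)·(18/5)²·(6-(24/5))²·(3·(12/5)·6-(3·(12/5)+(18/5))·(6-(24/5)))/(6·6³·10000) = 11907/19531250 m
Superposition: y = Σ y_i = 460341/1250000000 m ≈ 0.000368 m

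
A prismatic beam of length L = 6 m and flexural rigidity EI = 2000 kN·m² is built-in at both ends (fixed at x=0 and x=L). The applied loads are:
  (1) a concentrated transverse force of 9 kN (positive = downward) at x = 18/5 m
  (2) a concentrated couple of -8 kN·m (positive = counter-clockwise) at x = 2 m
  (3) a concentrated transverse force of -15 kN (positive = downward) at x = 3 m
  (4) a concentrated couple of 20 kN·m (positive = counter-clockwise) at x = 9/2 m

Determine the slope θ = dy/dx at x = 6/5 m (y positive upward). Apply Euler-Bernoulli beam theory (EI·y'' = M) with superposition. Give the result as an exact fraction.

θ(6/5) = -11999/12500000 rad

Load 1 — point force P=9 kN at a=18/5 m (b=L-a=12/5):
  θ_1 = -Pb²x(2aL-(3a+b)x)/(2L³EI)  [x≤a] = -9·(12/5)²·(6/5)·(2·(18/5)·6-(3·(18/5)+(12/5))·(6/5))/(2·6³·2000) = -1539/781250 rad
Load 2 — applied couple M₀=-8 kN·m at a=2 m (b=L-a=4):
  θ_2 = (R_Ax²/2 - M_Ax)/EI  [x≤a] with R_A=-16/9, M_A=0 = ((-16/9)·(6/5)²/2 - 0·(6/5))/2000 = -2/3125 rad
Load 3 — point force P=-15 kN at a=3 m (b=L-a=3):
  θ_3 = -Pb²x(2aL-(3a+b)x)/(2L³EI)  [x≤a] = -(-15)·3²·(6/5)·(2·3·6-(3·3+3)·(6/5))/(2·6³·2000) = 81/20000 rad
Load 4 — applied couple M₀=20 kN·m at a=9/2 m (b=L-a=3/2):
  θ_4 = (R_Ax²/2 - M_Ax)/EI  [x≤a] with R_A=15/4, M_A=25/4 = ((15/4)·(6/5)²/2 - (25/4)·(6/5))/2000 = -3/1250 rad
Superposition: θ = Σ θ_i = -11999/12500000 rad ≈ -0.000960 rad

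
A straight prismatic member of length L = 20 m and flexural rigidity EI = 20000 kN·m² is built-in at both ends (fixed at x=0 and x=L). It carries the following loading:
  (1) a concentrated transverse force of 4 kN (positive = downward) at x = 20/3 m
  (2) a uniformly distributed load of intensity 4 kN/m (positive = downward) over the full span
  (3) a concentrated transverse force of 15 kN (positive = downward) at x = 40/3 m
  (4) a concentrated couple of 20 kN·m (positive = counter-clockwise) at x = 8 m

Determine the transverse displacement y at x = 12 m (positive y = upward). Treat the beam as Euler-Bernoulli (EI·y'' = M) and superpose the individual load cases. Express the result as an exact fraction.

Load 1 — point force P=4 kN at a=20/3 m (b=L-a=40/3):
  y_1 = -Pa²(L-x)²(3bL-(3b+a)(L-x))/(6L³EI)  [x>a] = -4·(20/3)²·(20-12)²·(3·(40/3)·20-(3·(40/3)+(20/3))·(20-12))/(6·20³·20000) = -256/50625 m
Load 2 — uniform load w=4 kN/m over full span:
  y_2 = -wx²(L-x)²/(24EI) = -4·12²·(20-12)²/(24·20000) = -48/625 m
Load 3 — point force P=15 kN at a=40/3 m (b=L-a=20/3):
  y_3 = -Pb²x²(3aL-(3a+b)x)/(6L³EI)  [x≤a] = -15·(20/3)²·12²·(3·(40/3)·20-(3·(40/3)+(20/3))·12)/(6·20³·20000) = -3/125 m
Load 4 — applied couple M₀=20 kN·m at a=8 m (b=L-a=12):
  y_4 = (R_Ax³/6 - M_Ax²/2 - M₀(x-a)²/2)/EI  [x>a] with R_A=36/25, M_A=12/5 = ((36/25)·12³/6 - (12/5)·12²/2 - 20·(12-8)²/2)/20000 = 64/15625 m
Superposition: y = Σ y_i = -128791/1265625 m ≈ -0.101761 m

y(12) = -128791/1265625 m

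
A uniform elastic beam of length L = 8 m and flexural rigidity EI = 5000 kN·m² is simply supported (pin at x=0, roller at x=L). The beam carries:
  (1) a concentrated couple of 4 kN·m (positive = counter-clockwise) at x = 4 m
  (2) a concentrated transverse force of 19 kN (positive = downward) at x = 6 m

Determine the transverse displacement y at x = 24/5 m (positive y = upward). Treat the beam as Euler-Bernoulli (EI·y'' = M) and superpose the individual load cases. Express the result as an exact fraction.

Load 1 — applied couple M₀=4 kN·m at a=4 m (b=L-a=4):
  y_1 = (M₀x³/(6L)-M₀(x-a)²/2+C₁x)/EI  [x>a] with C₁=M₀(3b²-L²)/(6L)=-4/3 = (4·(24/5)³/(6·8)-4·((24/5)-4)²/2+(-4/3)·(24/5))/5000 = 24/78125 m
Load 2 — point force P=19 kN at a=6 m (b=L-a=2):
  y_2 = -Pbx(L²-b²-x²)/(6LEI)  [x≤a] = -19·2·(24/5)·(8²-2²-(24/5)²)/(6·8·5000) = -4389/156250 m
Superposition: y = Σ y_i = -4341/156250 m ≈ -0.027782 m

y(24/5) = -4341/156250 m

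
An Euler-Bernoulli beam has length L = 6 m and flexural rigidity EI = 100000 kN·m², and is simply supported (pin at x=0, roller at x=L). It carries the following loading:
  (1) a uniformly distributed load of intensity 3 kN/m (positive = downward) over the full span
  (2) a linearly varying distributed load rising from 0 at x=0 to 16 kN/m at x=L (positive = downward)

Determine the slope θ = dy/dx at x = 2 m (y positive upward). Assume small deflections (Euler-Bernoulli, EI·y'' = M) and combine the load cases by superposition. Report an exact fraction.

Load 1 — uniform load w=3 kN/m over full span:
  θ_1 = -w(L³-6Lx²+4x³)/(24EI) = -3·(6³-6·6·2²+4·2³)/(24·100000) = -13/100000 rad
Load 2 — triangular load w₀=16 kN/m (0→w₀ over full span):
  θ_2 = -w₀(7L⁴-30L²x²+15x⁴)/(360LEI) = -16·(7·6⁴-30·6²·2²+15·2⁴)/(360·6·100000) = -52/140625 rad
Superposition: θ = Σ θ_i = -2249/4500000 rad ≈ -0.000500 rad

θ(2) = -2249/4500000 rad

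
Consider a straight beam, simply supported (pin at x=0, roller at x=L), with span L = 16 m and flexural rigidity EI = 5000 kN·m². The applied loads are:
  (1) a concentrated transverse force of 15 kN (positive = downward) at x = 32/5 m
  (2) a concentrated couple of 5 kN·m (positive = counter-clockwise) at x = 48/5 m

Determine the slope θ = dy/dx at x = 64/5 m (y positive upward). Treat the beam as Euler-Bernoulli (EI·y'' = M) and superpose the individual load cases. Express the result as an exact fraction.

Load 1 — point force P=15 kN at a=32/5 m (b=L-a=48/5):
  θ_1 = -Pa(2L²-6Lx+3x²+a²)/(6LEI)  [x>a] = -15·(32/5)·(2·16²-6·16·(64/5)+3·(64/5)²+(32/5)²)/(6·16·5000) = 576/15625 rad
Load 2 — applied couple M₀=5 kN·m at a=48/5 m (b=L-a=32/5):
  θ_2 = (M₀x²/(2L)-M₀(x-a)+C₁)/EI  [x>a] with C₁=M₀(3b²-L²)/(6L)=-104/15 = (5·(64/5)²/(2·16)-5·((64/5)-(48/5))+(-104/15))/5000 = 1/1875 rad
Superposition: θ = Σ θ_i = 1753/46875 rad ≈ 0.037397 rad

θ(64/5) = 1753/46875 rad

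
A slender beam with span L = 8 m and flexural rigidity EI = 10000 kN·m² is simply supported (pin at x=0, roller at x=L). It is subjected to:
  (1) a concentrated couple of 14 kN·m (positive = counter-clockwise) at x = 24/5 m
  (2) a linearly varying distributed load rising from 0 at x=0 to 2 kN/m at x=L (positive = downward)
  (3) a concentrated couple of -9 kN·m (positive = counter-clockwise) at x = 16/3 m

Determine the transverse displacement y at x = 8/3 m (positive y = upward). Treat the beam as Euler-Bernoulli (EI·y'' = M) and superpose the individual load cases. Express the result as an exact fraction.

y(8/3) = -54134/11390625 m

Load 1 — applied couple M₀=14 kN·m at a=24/5 m (b=L-a=16/5):
  y_1 = (M₀x³/(6L)+C₁x)/EI  [x≤a] with C₁=M₀(3b²-L²)/(6L)=-728/75 = (14·(8/3)³/(6·8)+(-728/75)·(8/3))/10000 = -2576/1265625 m
Load 2 — triangular load w₀=2 kN/m (0→w₀ over full span):
  y_2 = -w₀x(7L⁴-10L²x²+3x⁴)/(360LEI) = -2·(8/3)·(7·8⁴-10·8²·(8/3)²+3·(8/3)⁴)/(360·8·10000) = -2048/455625 m
Load 3 — applied couple M₀=-9 kN·m at a=16/3 m (b=L-a=8/3):
  y_3 = (M₀x³/(6L)+C₁x)/EI  [x≤a] with C₁=M₀(3b²-L²)/(6L)=8 = ((-9)·(8/3)³/(6·8)+8·(8/3))/10000 = 2/1125 m
Superposition: y = Σ y_i = -54134/11390625 m ≈ -0.004753 m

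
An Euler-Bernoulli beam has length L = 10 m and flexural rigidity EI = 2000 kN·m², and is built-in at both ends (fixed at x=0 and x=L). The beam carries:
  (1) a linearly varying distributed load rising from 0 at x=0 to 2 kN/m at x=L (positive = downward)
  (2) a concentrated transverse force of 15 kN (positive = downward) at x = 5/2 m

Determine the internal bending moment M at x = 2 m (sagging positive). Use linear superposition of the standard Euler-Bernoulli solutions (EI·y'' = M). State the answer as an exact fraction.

Load 1 — triangular load w₀=2 kN/m (0→w₀ over full span):
  M_1 = 3w₀Lx/20 - w₀L²/30 - w₀x³/(6L) = 3·2·10·2/20 - 2·10²/30 - 2·2³/(6·10) = -14/15 kN·m
Load 2 — point force P=15 kN at a=5/2 m (b=L-a=15/2):
  M_2 = Pb²(3a+b)x/L³ - Pab²/L²  [x≤a] = 15·(15/2)²·(3·(5/2)+(15/2))·2/10³ - 15·(5/2)·(15/2)²/10² = 135/32 kN·m
Superposition: M = Σ M_i = 1577/480 kN·m ≈ 3.285417 kN·m

M(2) = 1577/480 kN·m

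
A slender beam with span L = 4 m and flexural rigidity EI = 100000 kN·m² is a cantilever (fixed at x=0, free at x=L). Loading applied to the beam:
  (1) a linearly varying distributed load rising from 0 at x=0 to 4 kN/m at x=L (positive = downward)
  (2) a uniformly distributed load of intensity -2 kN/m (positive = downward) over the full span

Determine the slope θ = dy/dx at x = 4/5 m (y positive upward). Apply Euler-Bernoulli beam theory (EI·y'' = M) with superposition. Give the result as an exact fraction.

Load 1 — triangular load w₀=4 kN/m (0→w₀ over full span):
  θ_1 = (w₀Lx²/4-w₀L²x/3-w₀x⁴/(24L))/EI = (4·4·(4/5)²/4-4·4²·(4/5)/3-4·(4/5)⁴/(24·4))/100000 = -851/5859375 rad
Load 2 — uniform load w=-2 kN/m over full span:
  θ_2 = -wx(x²-3Lx+3L²)/(6EI) = -(-2)·(4/5)·((4/5)²-3·4·(4/5)+3·4²)/(6·100000) = 122/1171875 rad
Superposition: θ = Σ θ_i = -241/5859375 rad ≈ -0.000041 rad

θ(4/5) = -241/5859375 rad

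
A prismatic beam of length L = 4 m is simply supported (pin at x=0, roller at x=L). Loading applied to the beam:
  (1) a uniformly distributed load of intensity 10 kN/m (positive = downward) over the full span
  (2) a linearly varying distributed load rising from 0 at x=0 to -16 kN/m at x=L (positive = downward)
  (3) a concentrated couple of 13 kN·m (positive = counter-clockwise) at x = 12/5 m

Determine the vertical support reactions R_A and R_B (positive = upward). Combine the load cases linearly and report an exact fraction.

R_A = 151/12 kN, R_B = -55/12 kN

Load 1 — uniform load w=10 kN/m over full span:
  R_A = wL/2 = 10·4/2 = 20 kN
  R_B = wL/2 = 10·4/2 = 20 kN
Load 2 — triangular load w₀=-16 kN/m (0→w₀ over full span):
  R_A = w₀L/6 = (-16)·4/6 = -32/3 kN
  R_B = w₀L/3 = (-16)·4/3 = -64/3 kN
Load 3 — applied couple M₀=13 kN·m at a=12/5 m (b=L-a=8/5):
  R_A = M₀/L = 13/4 kN
  R_B = -M₀/L = -13/4 kN
Superposition: R_A = 151/12 kN, R_B = -55/12 kN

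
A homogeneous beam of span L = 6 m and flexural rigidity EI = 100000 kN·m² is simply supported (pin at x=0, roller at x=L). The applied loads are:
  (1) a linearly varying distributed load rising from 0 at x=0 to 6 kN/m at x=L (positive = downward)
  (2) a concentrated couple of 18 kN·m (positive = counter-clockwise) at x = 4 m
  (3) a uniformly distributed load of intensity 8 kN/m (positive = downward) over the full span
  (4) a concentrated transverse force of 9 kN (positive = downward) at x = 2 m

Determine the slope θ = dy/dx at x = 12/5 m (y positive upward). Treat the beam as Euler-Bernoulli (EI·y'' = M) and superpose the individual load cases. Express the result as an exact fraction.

θ(12/5) = -2923/7812500 rad

Load 1 — triangular load w₀=6 kN/m (0→w₀ over full span):
  θ_1 = -w₀(7L⁴-30L²x²+15x⁴)/(360LEI) = -6·(7·6⁴-30·6²·(12/5)²+15·(12/5)⁴)/(360·6·100000) = -2907/31250000 rad
Load 2 — applied couple M₀=18 kN·m at a=4 m (b=L-a=2):
  θ_2 = (M₀x²/(2L)+C₁)/EI  [x≤a] with C₁=M₀(3b²-L²)/(6L)=-12 = (18·(12/5)²/(2·6)+(-12))/100000 = -21/625000 rad
Load 3 — uniform load w=8 kN/m over full span:
  θ_3 = -w(L³-6Lx²+4x³)/(24EI) = -8·(6³-6·6·(12/5)²+4·(12/5)³)/(24·100000) = -333/1562500 rad
Load 4 — point force P=9 kN at a=2 m (b=L-a=4):
  θ_4 = -Pa(2L²-6Lx+3x²+a²)/(6LEI)  [x>a] = -9·2·(2·6²-6·6·(12/5)+3·(12/5)²+2²)/(6·6·100000) = -43/1250000 rad
Superposition: θ = Σ θ_i = -2923/7812500 rad ≈ -0.000374 rad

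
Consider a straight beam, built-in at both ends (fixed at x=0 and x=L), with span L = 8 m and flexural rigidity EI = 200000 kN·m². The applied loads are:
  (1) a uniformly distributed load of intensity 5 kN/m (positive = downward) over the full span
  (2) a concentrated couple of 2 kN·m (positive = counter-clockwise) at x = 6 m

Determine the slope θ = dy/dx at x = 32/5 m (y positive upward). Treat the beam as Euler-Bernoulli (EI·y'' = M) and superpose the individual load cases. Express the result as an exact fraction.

Load 1 — uniform load w=5 kN/m over full span:
  θ_1 = -wx(L-x)(L-2x)/(12EI) = -5·(32/5)·(8-(32/5))·(8-2·(32/5))/(12·200000) = 8/78125 rad
Load 2 — applied couple M₀=2 kN·m at a=6 m (b=L-a=2):
  θ_2 = (R_Ax²/2 - M_Ax - M₀(x-a))/EI  [x>a] with R_A=9/32, M_A=5/8 = ((9/32)·(32/5)²/2 - (5/8)·(32/5) - 2·((32/5)-6))/200000 = 3/625000 rad
Superposition: θ = Σ θ_i = 67/625000 rad ≈ 0.000107 rad

θ(32/5) = 67/625000 rad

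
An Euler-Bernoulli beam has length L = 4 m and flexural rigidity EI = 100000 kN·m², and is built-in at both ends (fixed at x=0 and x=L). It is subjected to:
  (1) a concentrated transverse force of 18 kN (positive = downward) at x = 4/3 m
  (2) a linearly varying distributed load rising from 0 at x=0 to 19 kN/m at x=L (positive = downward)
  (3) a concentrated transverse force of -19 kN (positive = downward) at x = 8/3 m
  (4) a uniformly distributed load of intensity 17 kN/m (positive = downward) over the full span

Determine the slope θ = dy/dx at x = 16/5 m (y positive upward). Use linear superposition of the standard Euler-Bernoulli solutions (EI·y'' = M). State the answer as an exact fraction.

Load 1 — point force P=18 kN at a=4/3 m (b=L-a=8/3):
  θ_1 = Pa²(L-x)(2bL-(3b+a)(L-x))/(2L³EI)  [x>a] = 18·(4/3)²·(4-(16/5))·(2·(8/3)·4-(3·(8/3)+(4/3))·(4-(16/5)))/(2·4³·100000) = 13/468750 rad
Load 2 — triangular load w₀=19 kN/m (0→w₀ over full span):
  θ_2 = -w₀(2x(L-x)(L-2x)(x+2L)+x²(L-x)²)/(120LEI) = -19·(2·(16/5)·(4-(16/5))·(4-2·(16/5))·((16/5)+2·4)+(16/5)²·(4-(16/5))²)/(120·4·100000) = 304/5859375 rad
Load 3 — point force P=-19 kN at a=8/3 m (b=L-a=4/3):
  θ_3 = Pa²(L-x)(2bL-(3b+a)(L-x))/(2L³EI)  [x>a] = (-19)·(8/3)²·(4-(16/5))·(2·(4/3)·4-(3·(4/3)+(8/3))·(4-(16/5)))/(2·4³·100000) = -19/421875 rad
Load 4 — uniform load w=17 kN/m over full span:
  θ_4 = -wx(L-x)(L-2x)/(12EI) = -17·(16/5)·(4-(16/5))·(4-2·(16/5))/(12·100000) = 34/390625 rad
Superposition: θ = Σ θ_i = 12827/105468750 rad ≈ 0.000122 rad

θ(16/5) = 12827/105468750 rad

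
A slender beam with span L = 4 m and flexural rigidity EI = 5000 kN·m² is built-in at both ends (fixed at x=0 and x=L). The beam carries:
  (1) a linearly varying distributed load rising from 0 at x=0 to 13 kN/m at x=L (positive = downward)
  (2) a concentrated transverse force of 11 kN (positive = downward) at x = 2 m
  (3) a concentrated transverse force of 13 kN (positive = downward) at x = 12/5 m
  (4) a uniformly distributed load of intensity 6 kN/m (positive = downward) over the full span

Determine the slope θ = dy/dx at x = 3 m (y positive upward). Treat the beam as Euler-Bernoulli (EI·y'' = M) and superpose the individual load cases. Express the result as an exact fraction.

θ(3) = 49429/20000000 rad

Load 1 — triangular load w₀=13 kN/m (0→w₀ over full span):
  θ_1 = -w₀(2x(L-x)(L-2x)(x+2L)+x²(L-x)²)/(120LEI) = -13·(2·3·(4-3)·(4-2·3)·(3+2·4)+3²·(4-3)²)/(120·4·5000) = 533/800000 rad
Load 2 — point force P=11 kN at a=2 m (b=L-a=2):
  θ_2 = Pa²(L-x)(2bL-(3b+a)(L-x))/(2L³EI)  [x>a] = 11·2²·(4-3)·(2·2·4-(3·2+2)·(4-3))/(2·4³·5000) = 11/20000 rad
Load 3 — point force P=13 kN at a=12/5 m (b=L-a=8/5):
  θ_3 = Pa²(L-x)(2bL-(3b+a)(L-x))/(2L³EI)  [x>a] = 13·(12/5)²·(4-3)·(2·(8/5)·4-(3·(8/5)+(12/5))·(4-3))/(2·4³·5000) = 819/1250000 rad
Load 4 — uniform load w=6 kN/m over full span:
  θ_4 = -wx(L-x)(L-2x)/(12EI) = -6·3·(4-3)·(4-2·3)/(12·5000) = 3/5000 rad
Superposition: θ = Σ θ_i = 49429/20000000 rad ≈ 0.002471 rad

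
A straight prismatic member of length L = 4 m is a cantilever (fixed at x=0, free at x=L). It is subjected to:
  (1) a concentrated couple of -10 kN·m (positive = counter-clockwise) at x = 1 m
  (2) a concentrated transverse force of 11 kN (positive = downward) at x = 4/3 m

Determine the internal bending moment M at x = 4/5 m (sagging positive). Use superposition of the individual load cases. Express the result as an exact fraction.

Load 1 — applied couple M₀=-10 kN·m at a=1 m (b=L-a=3):
  M_1 = M₀  [x≤a] = (-10) = -10 kN·m
Load 2 — point force P=11 kN at a=4/3 m (b=L-a=8/3):
  M_2 = -P(a-x)  [x≤a] = -11·((4/3)-(4/5)) = -88/15 kN·m
Superposition: M = Σ M_i = -238/15 kN·m ≈ -15.866667 kN·m

M(4/5) = -238/15 kN·m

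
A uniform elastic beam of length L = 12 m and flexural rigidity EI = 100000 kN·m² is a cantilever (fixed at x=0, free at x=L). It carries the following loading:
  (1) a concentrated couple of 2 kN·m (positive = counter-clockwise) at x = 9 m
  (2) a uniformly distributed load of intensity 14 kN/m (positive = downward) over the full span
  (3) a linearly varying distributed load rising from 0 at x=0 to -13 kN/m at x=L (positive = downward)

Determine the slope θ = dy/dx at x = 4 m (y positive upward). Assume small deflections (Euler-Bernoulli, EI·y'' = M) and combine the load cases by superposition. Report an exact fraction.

Load 1 — applied couple M₀=2 kN·m at a=9 m (b=L-a=3):
  θ_1 = M₀x/EI  [x≤a] = 2·4/100000 = 1/12500 rad
Load 2 — uniform load w=14 kN/m over full span:
  θ_2 = -wx(x²-3Lx+3L²)/(6EI) = -14·4·(4²-3·12·4+3·12²)/(6·100000) = -266/9375 rad
Load 3 — triangular load w₀=-13 kN/m (0→w₀ over full span):
  θ_3 = (w₀Lx²/4-w₀L²x/3-w₀x⁴/(24L))/EI = ((-13)·12·4²/4-(-13)·12²·4/3-(-13)·4⁴/(24·12))/100000 = 2119/112500 rad
Superposition: θ = Σ θ_i = -266/28125 rad ≈ -0.009458 rad

θ(4) = -266/28125 rad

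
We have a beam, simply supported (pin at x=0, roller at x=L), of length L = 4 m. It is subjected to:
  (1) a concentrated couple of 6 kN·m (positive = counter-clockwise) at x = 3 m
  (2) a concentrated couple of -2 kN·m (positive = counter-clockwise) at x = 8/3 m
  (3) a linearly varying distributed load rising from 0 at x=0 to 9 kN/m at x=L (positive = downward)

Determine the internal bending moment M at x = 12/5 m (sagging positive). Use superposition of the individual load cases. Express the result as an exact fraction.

Load 1 — applied couple M₀=6 kN·m at a=3 m (b=L-a=1):
  M_1 = M₀x/L  [x≤a] = 6·(12/5)/4 = 18/5 kN·m
Load 2 — applied couple M₀=-2 kN·m at a=8/3 m (b=L-a=4/3):
  M_2 = M₀x/L  [x≤a] = (-2)·(12/5)/4 = -6/5 kN·m
Load 3 — triangular load w₀=9 kN/m (0→w₀ over full span):
  M_3 = w₀Lx/6 - w₀x³/(6L) = 9·4·(12/5)/6 - 9·(12/5)³/(6·4) = 1152/125 kN·m
Superposition: M = Σ M_i = 1452/125 kN·m ≈ 11.616000 kN·m

M(12/5) = 1452/125 kN·m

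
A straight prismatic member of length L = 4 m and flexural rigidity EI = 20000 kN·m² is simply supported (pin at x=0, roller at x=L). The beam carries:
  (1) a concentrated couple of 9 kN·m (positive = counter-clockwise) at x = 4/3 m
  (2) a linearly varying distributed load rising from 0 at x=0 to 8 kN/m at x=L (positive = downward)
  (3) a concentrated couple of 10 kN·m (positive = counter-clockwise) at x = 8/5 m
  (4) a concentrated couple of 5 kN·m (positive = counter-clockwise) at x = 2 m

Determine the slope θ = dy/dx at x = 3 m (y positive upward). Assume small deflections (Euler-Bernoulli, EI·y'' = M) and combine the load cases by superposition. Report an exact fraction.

θ(3) = 359/3600000 rad

Load 1 — applied couple M₀=9 kN·m at a=4/3 m (b=L-a=8/3):
  θ_1 = (M₀x²/(2L)-M₀(x-a)+C₁)/EI  [x>a] with C₁=M₀(3b²-L²)/(6L)=2 = (9·3²/(2·4)-9·(3-(4/3))+2)/20000 = -23/160000 rad
Load 2 — triangular load w₀=8 kN/m (0→w₀ over full span):
  θ_2 = -w₀(7L⁴-30L²x²+15x⁴)/(360LEI) = -8·(7·4⁴-30·4²·3²+15·3⁴)/(360·4·20000) = 1313/3600000 rad
Load 3 — applied couple M₀=10 kN·m at a=8/5 m (b=L-a=12/5):
  θ_3 = (M₀x²/(2L)-M₀(x-a)+C₁)/EI  [x>a] with C₁=M₀(3b²-L²)/(6L)=8/15 = (10·3²/(2·4)-10·(3-(8/5))+(8/15))/20000 = -133/1200000 rad
Load 4 — applied couple M₀=5 kN·m at a=2 m (b=L-a=2):
  θ_4 = (M₀x²/(2L)-M₀(x-a)+C₁)/EI  [x>a] with C₁=M₀(3b²-L²)/(6L)=-5/6 = (5·3²/(2·4)-5·(3-2)+(-5/6))/20000 = -1/96000 rad
Superposition: θ = Σ θ_i = 359/3600000 rad ≈ 0.000100 rad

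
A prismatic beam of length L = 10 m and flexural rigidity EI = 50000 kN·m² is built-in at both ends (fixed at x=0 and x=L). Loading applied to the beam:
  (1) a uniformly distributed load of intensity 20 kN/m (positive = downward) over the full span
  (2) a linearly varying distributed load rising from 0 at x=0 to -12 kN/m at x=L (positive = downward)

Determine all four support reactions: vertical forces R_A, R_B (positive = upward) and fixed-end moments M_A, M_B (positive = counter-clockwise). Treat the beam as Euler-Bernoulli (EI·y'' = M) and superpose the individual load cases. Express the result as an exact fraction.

R_A = 82 kN, M_A = 380/3 kN·m, R_B = 58 kN, M_B = -320/3 kN·m

Load 1 — uniform load w=20 kN/m over full span:
  R_A = wL/2 = 20·10/2 = 100 kN
  M_A = wL²/12 = 20·10²/12 = 500/3 kN·m
  R_B = wL/2 = 20·10/2 = 100 kN
  M_B = -wL²/12 = -20·10²/12 = -500/3 kN·m
Load 2 — triangular load w₀=-12 kN/m (0→w₀ over full span):
  R_A = 3w₀L/20 = 3·(-12)·10/20 = -18 kN
  M_A = w₀L²/30 = (-12)·10²/30 = -40 kN·m
  R_B = 7w₀L/20 = 7·(-12)·10/20 = -42 kN
  M_B = -w₀L²/20 = -(-12)·10²/20 = 60 kN·m
Superposition: R_A = 82 kN, M_A = 380/3 kN·m, R_B = 58 kN, M_B = -320/3 kN·m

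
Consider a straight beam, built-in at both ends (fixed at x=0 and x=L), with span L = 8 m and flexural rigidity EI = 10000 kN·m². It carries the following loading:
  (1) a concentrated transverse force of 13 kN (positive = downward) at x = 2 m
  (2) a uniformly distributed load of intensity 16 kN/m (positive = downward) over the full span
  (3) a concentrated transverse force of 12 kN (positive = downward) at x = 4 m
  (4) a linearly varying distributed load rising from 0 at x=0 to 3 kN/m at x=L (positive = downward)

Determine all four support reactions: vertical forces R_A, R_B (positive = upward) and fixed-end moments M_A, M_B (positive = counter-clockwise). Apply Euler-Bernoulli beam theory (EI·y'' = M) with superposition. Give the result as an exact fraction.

Load 1 — point force P=13 kN at a=2 m (b=L-a=6):
  R_A = Pb²(3a+b)/L³ = 13·6²·(3·2+6)/8³ = 351/32 kN
  M_A = Pab²/L² = 13·2·6²/8² = 117/8 kN·m
  R_B = Pa²(a+3b)/L³ = 13·2²·(2+3·6)/8³ = 65/32 kN
  M_B = -Pa²b/L² = -13·2²·6/8² = -39/8 kN·m
Load 2 — uniform load w=16 kN/m over full span:
  R_A = wL/2 = 16·8/2 = 64 kN
  M_A = wL²/12 = 16·8²/12 = 256/3 kN·m
  R_B = wL/2 = 16·8/2 = 64 kN
  M_B = -wL²/12 = -16·8²/12 = -256/3 kN·m
Load 3 — point force P=12 kN at a=4 m (b=L-a=4):
  R_A = Pb²(3a+b)/L³ = 12·4²·(3·4+4)/8³ = 6 kN
  M_A = Pab²/L² = 12·4·4²/8² = 12 kN·m
  R_B = Pa²(a+3b)/L³ = 12·4²·(4+3·4)/8³ = 6 kN
  M_B = -Pa²b/L² = -12·4²·4/8² = -12 kN·m
Load 4 — triangular load w₀=3 kN/m (0→w₀ over full span):
  R_A = 3w₀L/20 = 3·3·8/20 = 18/5 kN
  M_A = w₀L²/30 = 3·8²/30 = 32/5 kN·m
  R_B = 7w₀L/20 = 7·3·8/20 = 42/5 kN
  M_B = -w₀L²/20 = -3·8²/20 = -48/5 kN·m
Superposition: R_A = 13531/160 kN, M_A = 14203/120 kN·m, R_B = 12869/160 kN, M_B = -13417/120 kN·m

R_A = 13531/160 kN, M_A = 14203/120 kN·m, R_B = 12869/160 kN, M_B = -13417/120 kN·m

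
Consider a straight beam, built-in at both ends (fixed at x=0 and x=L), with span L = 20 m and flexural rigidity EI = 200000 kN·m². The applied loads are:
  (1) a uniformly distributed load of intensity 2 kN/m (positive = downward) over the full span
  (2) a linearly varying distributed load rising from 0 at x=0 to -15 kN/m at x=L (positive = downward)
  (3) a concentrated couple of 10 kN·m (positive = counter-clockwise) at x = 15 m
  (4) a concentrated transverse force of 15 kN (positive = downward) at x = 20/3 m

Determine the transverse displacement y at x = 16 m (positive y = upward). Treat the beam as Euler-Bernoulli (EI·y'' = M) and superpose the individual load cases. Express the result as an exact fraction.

Load 1 — uniform load w=2 kN/m over full span:
  y_1 = -wx²(L-x)²/(24EI) = -2·16²·(20-16)²/(24·200000) = -16/9375 m
Load 2 — triangular load w₀=-15 kN/m (0→w₀ over full span):
  y_2 = -w₀x²(L-x)²(x+2L)/(120LEI) = -(-15)·16²·(20-16)²·(16+2·20)/(120·20·200000) = 112/15625 m
Load 3 — applied couple M₀=10 kN·m at a=15 m (b=L-a=5):
  y_3 = (R_Ax³/6 - M_Ax²/2 - M₀(x-a)²/2)/EI  [x>a] with R_A=9/16, M_A=25/8 = ((9/16)·16³/6 - (25/8)·16²/2 - 10·(16-15)²/2)/200000 = -21/200000 m
Load 4 — point force P=15 kN at a=20/3 m (b=L-a=40/3):
  y_4 = -Pa²(L-x)²(3bL-(3b+a)(L-x))/(6L³EI)  [x>a] = -15·(20/3)²·(20-16)²·(3·(40/3)·20-(3·(40/3)+(20/3))·(20-16))/(6·20³·200000) = -23/33750 m
Superposition: y = Σ y_i = 126221/27000000 m ≈ 0.004675 m

y(16) = 126221/27000000 m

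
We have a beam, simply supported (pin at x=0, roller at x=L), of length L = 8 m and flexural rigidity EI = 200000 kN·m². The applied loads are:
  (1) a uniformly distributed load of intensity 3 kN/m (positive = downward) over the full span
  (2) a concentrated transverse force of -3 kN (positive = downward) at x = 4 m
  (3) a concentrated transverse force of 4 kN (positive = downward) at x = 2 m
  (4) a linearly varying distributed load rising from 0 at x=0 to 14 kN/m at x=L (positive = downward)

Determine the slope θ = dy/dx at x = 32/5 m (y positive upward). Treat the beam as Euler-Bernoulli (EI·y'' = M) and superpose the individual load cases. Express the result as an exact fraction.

Load 1 — uniform load w=3 kN/m over full span:
  θ_1 = -w(L³-6Lx²+4x³)/(24EI) = -3·(8³-6·8·(32/5)²+4·(32/5)³)/(24·200000) = 99/390625 rad
Load 2 — point force P=-3 kN at a=4 m (b=L-a=4):
  θ_2 = -Pa(2L²-6Lx+3x²+a²)/(6LEI)  [x>a] = -(-3)·4·(2·8²-6·8·(32/5)+3·(32/5)²+4²)/(6·8·200000) = -63/1250000 rad
Load 3 — point force P=4 kN at a=2 m (b=L-a=6):
  θ_3 = -Pa(2L²-6Lx+3x²+a²)/(6LEI)  [x>a] = -4·2·(2·8²-6·8·(32/5)+3·(32/5)²+2²)/(6·8·200000) = 109/2500000 rad
Load 4 — triangular load w₀=14 kN/m (0→w₀ over full span):
  θ_4 = -w₀(7L⁴-30L²x²+15x⁴)/(360LEI) = -14·(7·8⁴-30·8²·(32/5)²+15·(32/5)⁴)/(360·8·200000) = 10598/17578125 rad
Superposition: θ = Σ θ_i = 477871/562500000 rad ≈ 0.000850 rad

θ(32/5) = 477871/562500000 rad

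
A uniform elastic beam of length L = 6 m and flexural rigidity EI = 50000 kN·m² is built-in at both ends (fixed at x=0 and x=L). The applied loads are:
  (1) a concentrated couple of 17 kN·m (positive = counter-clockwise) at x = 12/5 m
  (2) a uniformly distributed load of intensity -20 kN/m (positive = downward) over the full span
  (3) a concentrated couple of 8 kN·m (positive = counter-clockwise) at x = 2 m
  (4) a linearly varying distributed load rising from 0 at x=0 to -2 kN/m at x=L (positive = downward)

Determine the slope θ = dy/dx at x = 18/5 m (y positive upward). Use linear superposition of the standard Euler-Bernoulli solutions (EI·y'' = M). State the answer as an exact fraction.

Load 1 — applied couple M₀=17 kN·m at a=12/5 m (b=L-a=18/5):
  θ_1 = (R_Ax²/2 - M_Ax - M₀(x-a))/EI  [x>a] with R_A=102/25, M_A=51/25 = ((102/25)·(18/5)²/2 - (51/25)·(18/5) - 17·((18/5)-(12/5)))/50000 = -51/1953125 rad
Load 2 — uniform load w=-20 kN/m over full span:
  θ_2 = -wx(L-x)(L-2x)/(12EI) = -(-20)·(18/5)·(6-(18/5))·(6-2·(18/5))/(12·50000) = -27/78125 rad
Load 3 — applied couple M₀=8 kN·m at a=2 m (b=L-a=4):
  θ_3 = (R_Ax²/2 - M_Ax - M₀(x-a))/EI  [x>a] with R_A=16/9, M_A=0 = ((16/9)·(18/5)²/2 - 0·(18/5) - 8·((18/5)-2))/50000 = -2/78125 rad
Load 4 — triangular load w₀=-2 kN/m (0→w₀ over full span):
  θ_4 = -w₀(2x(L-x)(L-2x)(x+2L)+x²(L-x)²)/(120LEI) = -(-2)·(2·(18/5)·(6-(18/5))·(6-2·(18/5))·((18/5)+2·6)+(18/5)²·(6-(18/5))²)/(120·6·50000) = -27/1953125 rad
Superposition: θ = Σ θ_i = -803/1953125 rad ≈ -0.000411 rad

θ(18/5) = -803/1953125 rad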